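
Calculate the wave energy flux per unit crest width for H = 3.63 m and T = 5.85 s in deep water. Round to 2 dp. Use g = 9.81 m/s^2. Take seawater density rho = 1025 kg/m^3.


P = rho * g^2 * H^2 * T / (32 * pi)
P = 1025 * 9.81^2 * 3.63^2 * 5.85 / (32 * pi)
P = 1025 * 96.2361 * 13.1769 * 5.85 / 100.53096
P = 75636.45 W/m

75636.45


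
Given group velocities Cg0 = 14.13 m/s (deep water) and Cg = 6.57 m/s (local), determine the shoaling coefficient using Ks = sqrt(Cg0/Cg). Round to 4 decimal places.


Ks = sqrt(Cg0 / Cg)
Ks = sqrt(14.13 / 6.57)
Ks = sqrt(2.1507)
Ks = 1.4665

1.4665


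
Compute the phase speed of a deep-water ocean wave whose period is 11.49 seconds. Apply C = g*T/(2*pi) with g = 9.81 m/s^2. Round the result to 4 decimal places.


We use the deep-water celerity formula:
C = g * T / (2 * pi)
C = 9.81 * 11.49 / (2 * 3.14159...)
C = 112.716900 / 6.283185
C = 17.9395 m/s

17.9395


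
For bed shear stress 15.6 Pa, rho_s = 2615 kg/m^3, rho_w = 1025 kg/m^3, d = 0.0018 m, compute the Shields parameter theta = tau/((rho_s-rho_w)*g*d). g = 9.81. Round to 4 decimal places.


theta = tau / ((rho_s - rho_w) * g * d)
rho_s - rho_w = 2615 - 1025 = 1590
Denominator = 1590 * 9.81 * 0.0018 = 28.076220
theta = 15.6 / 28.076220
theta = 0.5556

0.5556


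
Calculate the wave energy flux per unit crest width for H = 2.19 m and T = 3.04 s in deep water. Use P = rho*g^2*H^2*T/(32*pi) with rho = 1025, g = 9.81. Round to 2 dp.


P = rho * g^2 * H^2 * T / (32 * pi)
P = 1025 * 9.81^2 * 2.19^2 * 3.04 / (32 * pi)
P = 1025 * 96.2361 * 4.7961 * 3.04 / 100.53096
P = 14306.19 W/m

14306.19


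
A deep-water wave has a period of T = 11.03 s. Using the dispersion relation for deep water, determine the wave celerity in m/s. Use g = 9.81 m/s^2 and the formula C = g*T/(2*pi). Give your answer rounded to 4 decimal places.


We use the deep-water celerity formula:
C = g * T / (2 * pi)
C = 9.81 * 11.03 / (2 * 3.14159...)
C = 108.204300 / 6.283185
C = 17.2212 m/s

17.2212


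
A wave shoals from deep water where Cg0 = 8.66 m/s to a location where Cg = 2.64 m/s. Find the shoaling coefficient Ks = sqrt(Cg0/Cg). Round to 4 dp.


Ks = sqrt(Cg0 / Cg)
Ks = sqrt(8.66 / 2.64)
Ks = sqrt(3.2803)
Ks = 1.8112

1.8112


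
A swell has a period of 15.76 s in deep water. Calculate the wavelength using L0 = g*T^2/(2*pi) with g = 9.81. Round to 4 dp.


L0 = g * T^2 / (2 * pi)
L0 = 9.81 * 15.76^2 / (2 * pi)
L0 = 9.81 * 248.3776 / 6.28319
L0 = 2436.5843 / 6.28319
L0 = 387.7944 m

387.7944


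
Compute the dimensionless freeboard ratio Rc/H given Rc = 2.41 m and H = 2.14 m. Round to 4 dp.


Relative freeboard = Rc / H
= 2.41 / 2.14
= 1.1262

1.1262


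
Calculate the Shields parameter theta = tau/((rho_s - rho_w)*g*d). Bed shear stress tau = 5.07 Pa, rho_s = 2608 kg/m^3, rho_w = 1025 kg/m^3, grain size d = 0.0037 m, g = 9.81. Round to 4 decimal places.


theta = tau / ((rho_s - rho_w) * g * d)
rho_s - rho_w = 2608 - 1025 = 1583
Denominator = 1583 * 9.81 * 0.0037 = 57.458151
theta = 5.07 / 57.458151
theta = 0.0882

0.0882


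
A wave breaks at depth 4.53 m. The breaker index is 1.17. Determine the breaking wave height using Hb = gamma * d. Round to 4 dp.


Hb = gamma * d
Hb = 1.17 * 4.53
Hb = 5.3001 m

5.3001


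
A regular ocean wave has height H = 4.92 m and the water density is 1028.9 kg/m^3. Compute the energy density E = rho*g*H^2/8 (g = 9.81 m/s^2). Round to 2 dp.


E = (1/8) * rho * g * H^2
E = (1/8) * 1028.9 * 9.81 * 4.92^2
E = 0.125 * 1028.9 * 9.81 * 24.2064
E = 30540.94 J/m^2

30540.94


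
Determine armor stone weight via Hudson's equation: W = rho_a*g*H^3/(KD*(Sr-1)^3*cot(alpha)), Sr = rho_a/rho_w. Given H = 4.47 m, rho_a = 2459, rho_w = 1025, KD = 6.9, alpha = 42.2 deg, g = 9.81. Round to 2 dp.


Sr = rho_a / rho_w = 2459 / 1025 = 2.399024
(Sr - 1) = 1.399024
(Sr - 1)^3 = 2.738267
cot(42.2) = 1 / tan(42.2) = 1 / 0.906745 = 1.102846
Numerator = 2459 * 9.81 * 4.47^3 = 2154517.8946
Denominator = 6.9 * 2.738267 * 1.102846 = 20.837229
W = 2154517.8946 / 20.837229
W = 103397.53 N

103397.53


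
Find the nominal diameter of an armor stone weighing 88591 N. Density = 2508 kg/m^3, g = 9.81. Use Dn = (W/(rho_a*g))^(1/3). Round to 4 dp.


V = W / (rho_a * g)
V = 88591 / (2508 * 9.81)
V = 88591 / 24603.48
V = 3.600751 m^3
Dn = V^(1/3) = 3.600751^(1/3)
Dn = 1.5327 m

1.5327


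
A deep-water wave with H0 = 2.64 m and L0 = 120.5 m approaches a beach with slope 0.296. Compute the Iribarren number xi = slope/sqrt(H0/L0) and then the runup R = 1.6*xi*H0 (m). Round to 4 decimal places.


xi = slope / sqrt(H0/L0)
H0/L0 = 2.64/120.5 = 0.021909
sqrt(0.021909) = 0.148016
xi = 0.296 / 0.148016 = 1.999785
R = 1.6 * xi * H0 = 1.6 * 1.999785 * 2.64
R = 8.4471 m

8.4471


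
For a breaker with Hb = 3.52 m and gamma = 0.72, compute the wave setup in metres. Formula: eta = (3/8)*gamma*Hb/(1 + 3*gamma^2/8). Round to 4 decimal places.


eta = (3/8) * gamma * Hb / (1 + 3*gamma^2/8)
Numerator = (3/8) * 0.72 * 3.52 = 0.950400
Denominator = 1 + 3*0.72^2/8 = 1 + 0.194400 = 1.194400
eta = 0.950400 / 1.194400
eta = 0.7957 m

0.7957


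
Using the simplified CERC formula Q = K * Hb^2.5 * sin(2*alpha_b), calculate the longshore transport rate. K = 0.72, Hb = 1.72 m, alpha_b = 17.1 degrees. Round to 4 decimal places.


Q = K * Hb^2.5 * sin(2 * alpha_b)
Hb^2.5 = 1.72^2.5 = 3.879905
sin(2 * 17.1) = sin(34.2) = 0.562083
Q = 0.72 * 3.879905 * 0.562083
Q = 1.5702 m^3/s

1.5702


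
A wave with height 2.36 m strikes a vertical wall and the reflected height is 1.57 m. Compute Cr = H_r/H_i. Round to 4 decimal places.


Cr = H_r / H_i
Cr = 1.57 / 2.36
Cr = 0.6653

0.6653


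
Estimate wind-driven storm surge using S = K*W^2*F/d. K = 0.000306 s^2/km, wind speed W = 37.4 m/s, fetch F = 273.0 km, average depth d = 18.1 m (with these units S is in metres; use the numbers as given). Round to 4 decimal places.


S = K * W^2 * F / d
W^2 = 37.4^2 = 1398.76
S = 0.000306 * 1398.76 * 273.0 / 18.1
Numerator = 0.000306 * 1398.76 * 273.0 = 116.849613
S = 116.849613 / 18.1 = 6.4558 m

6.4558


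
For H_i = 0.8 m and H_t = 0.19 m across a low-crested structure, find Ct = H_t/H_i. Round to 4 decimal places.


Ct = H_t / H_i
Ct = 0.19 / 0.8
Ct = 0.2375

0.2375


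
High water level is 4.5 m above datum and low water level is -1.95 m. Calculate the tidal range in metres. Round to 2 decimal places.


Tidal range = High water - Low water
Tidal range = 4.5 - (-1.95)
Tidal range = 6.45 m

6.45


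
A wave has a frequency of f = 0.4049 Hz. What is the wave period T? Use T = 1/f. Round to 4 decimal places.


T = 1 / f
T = 1 / 0.4049
T = 2.4697 s

2.4697


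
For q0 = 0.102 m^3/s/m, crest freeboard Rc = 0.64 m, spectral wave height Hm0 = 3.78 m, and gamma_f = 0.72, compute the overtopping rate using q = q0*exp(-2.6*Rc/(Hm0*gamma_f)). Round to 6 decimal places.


q = q0 * exp(-2.6 * Rc / (Hm0 * gamma_f))
Exponent = -2.6 * 0.64 / (3.78 * 0.72)
= -2.6 * 0.64 / 2.7216
= -0.611405
exp(-0.611405) = 0.542588
q = 0.102 * 0.542588
q = 0.055344 m^3/s/m

0.055344


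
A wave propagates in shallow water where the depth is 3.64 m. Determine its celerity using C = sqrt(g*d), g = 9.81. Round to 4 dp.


Using the shallow-water approximation:
C = sqrt(g * d) = sqrt(9.81 * 3.64)
C = sqrt(35.7084)
C = 5.9757 m/s

5.9757


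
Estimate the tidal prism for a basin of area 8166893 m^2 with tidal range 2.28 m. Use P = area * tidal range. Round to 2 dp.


Tidal prism = Area * Tidal range
P = 8166893 * 2.28
P = 18620516.04 m^3

18620516.04


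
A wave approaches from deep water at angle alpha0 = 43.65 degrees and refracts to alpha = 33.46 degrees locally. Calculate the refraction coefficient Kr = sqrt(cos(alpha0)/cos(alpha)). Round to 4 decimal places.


Kr = sqrt(cos(alpha0) / cos(alpha))
cos(43.65) = 0.723570
cos(33.46) = 0.834271
Kr = sqrt(0.723570 / 0.834271)
Kr = sqrt(0.867308)
Kr = 0.9313

0.9313


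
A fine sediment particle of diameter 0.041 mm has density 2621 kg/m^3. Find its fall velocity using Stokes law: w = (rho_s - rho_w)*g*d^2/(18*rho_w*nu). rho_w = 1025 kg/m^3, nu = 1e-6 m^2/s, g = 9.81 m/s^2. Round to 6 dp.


w = (rho_s - rho_w) * g * d^2 / (18 * rho_w * nu)
d = 0.041 mm = 0.000041 m
rho_s - rho_w = 2621 - 1025 = 1596
Numerator = 1596 * 9.81 * (0.000041)^2 = 0.000026319014
Denominator = 18 * 1025 * 1e-6 = 0.018450
w = 0.001427 m/s

0.001427


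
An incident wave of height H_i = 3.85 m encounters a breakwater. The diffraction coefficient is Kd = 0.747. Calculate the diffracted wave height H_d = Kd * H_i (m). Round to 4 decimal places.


H_d = Kd * H_i
H_d = 0.747 * 3.85
H_d = 2.8760 m

2.8760


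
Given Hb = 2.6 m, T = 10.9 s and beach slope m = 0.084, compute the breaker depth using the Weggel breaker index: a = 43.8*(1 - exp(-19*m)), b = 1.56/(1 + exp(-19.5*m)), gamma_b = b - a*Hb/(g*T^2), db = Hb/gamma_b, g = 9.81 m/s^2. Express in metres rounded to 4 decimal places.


a = 43.8 * (1 - exp(-19 * m))
exp(-19 * 0.084) = exp(-1.5960) = 0.202706
a = 43.8 * (1 - 0.202706) = 34.921489
b = 1.56 / (1 + exp(-19.5 * m))
exp(-19.5 * 0.084) = exp(-1.6380) = 0.194368
b = 1.56 / (1 + 0.194368) = 1.306130
Hb / (g * T^2) = 2.6 / (9.81 * 10.9^2) = 2.6 / 1165.5261 = 0.00223075
gamma_b = b - a * Hb/(g*T^2) = 1.306130 - 34.921489 * 0.00223075 = 1.228228
db = Hb / gamma_b = 2.6 / 1.228228
db = 2.1169 m

2.1169


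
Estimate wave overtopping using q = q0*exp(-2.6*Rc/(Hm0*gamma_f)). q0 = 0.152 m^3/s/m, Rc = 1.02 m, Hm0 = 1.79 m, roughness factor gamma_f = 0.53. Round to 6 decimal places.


q = q0 * exp(-2.6 * Rc / (Hm0 * gamma_f))
Exponent = -2.6 * 1.02 / (1.79 * 0.53)
= -2.6 * 1.02 / 0.9487
= -2.795404
exp(-2.795404) = 0.061090
q = 0.152 * 0.061090
q = 0.009286 m^3/s/m

0.009286


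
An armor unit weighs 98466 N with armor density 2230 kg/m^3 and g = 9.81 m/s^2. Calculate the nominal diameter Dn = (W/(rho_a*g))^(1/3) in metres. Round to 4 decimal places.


V = W / (rho_a * g)
V = 98466 / (2230 * 9.81)
V = 98466 / 21876.30
V = 4.501035 m^3
Dn = V^(1/3) = 4.501035^(1/3)
Dn = 1.6511 m

1.6511


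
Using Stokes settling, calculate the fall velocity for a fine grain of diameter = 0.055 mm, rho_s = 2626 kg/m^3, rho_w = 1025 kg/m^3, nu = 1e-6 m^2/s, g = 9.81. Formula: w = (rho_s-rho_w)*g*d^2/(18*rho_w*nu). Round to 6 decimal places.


w = (rho_s - rho_w) * g * d^2 / (18 * rho_w * nu)
d = 0.055 mm = 0.000055 m
rho_s - rho_w = 2626 - 1025 = 1601
Numerator = 1601 * 9.81 * (0.000055)^2 = 0.000047510075
Denominator = 18 * 1025 * 1e-6 = 0.018450
w = 0.002575 m/s

0.002575


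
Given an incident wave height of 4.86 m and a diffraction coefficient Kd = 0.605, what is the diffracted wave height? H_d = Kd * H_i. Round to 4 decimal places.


H_d = Kd * H_i
H_d = 0.605 * 4.86
H_d = 2.9403 m

2.9403


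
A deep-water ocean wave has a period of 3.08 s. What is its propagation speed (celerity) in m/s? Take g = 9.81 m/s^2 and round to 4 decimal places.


We use the deep-water celerity formula:
C = g * T / (2 * pi)
C = 9.81 * 3.08 / (2 * 3.14159...)
C = 30.214800 / 6.283185
C = 4.8088 m/s

4.8088


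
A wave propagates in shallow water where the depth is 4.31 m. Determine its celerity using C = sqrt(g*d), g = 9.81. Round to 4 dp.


Using the shallow-water approximation:
C = sqrt(g * d) = sqrt(9.81 * 4.31)
C = sqrt(42.2811)
C = 6.5024 m/s

6.5024


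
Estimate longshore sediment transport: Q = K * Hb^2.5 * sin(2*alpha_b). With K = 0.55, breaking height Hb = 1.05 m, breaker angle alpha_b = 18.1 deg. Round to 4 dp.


Q = K * Hb^2.5 * sin(2 * alpha_b)
Hb^2.5 = 1.05^2.5 = 1.129726
sin(2 * 18.1) = sin(36.2) = 0.590606
Q = 0.55 * 1.129726 * 0.590606
Q = 0.3670 m^3/s

0.3670


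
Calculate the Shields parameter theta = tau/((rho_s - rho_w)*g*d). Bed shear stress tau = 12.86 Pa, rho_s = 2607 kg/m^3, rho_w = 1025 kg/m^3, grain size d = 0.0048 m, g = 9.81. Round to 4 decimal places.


theta = tau / ((rho_s - rho_w) * g * d)
rho_s - rho_w = 2607 - 1025 = 1582
Denominator = 1582 * 9.81 * 0.0048 = 74.493216
theta = 12.86 / 74.493216
theta = 0.1726

0.1726


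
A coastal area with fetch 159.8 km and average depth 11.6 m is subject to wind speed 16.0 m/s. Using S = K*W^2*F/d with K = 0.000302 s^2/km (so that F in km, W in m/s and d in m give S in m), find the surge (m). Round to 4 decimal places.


S = K * W^2 * F / d
W^2 = 16.0^2 = 256.00
S = 0.000302 * 256.00 * 159.8 / 11.6
Numerator = 0.000302 * 256.00 * 159.8 = 12.354458
S = 12.354458 / 11.6 = 1.0650 m

1.0650


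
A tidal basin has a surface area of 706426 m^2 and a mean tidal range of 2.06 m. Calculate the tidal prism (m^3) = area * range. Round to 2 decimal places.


Tidal prism = Area * Tidal range
P = 706426 * 2.06
P = 1455237.56 m^3

1455237.56


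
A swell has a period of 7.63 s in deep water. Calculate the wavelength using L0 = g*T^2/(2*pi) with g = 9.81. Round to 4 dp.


L0 = g * T^2 / (2 * pi)
L0 = 9.81 * 7.63^2 / (2 * pi)
L0 = 9.81 * 58.2169 / 6.28319
L0 = 571.1078 / 6.28319
L0 = 90.8946 m

90.8946


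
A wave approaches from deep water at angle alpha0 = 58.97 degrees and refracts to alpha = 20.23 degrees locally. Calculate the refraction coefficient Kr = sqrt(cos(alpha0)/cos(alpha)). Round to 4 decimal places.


Kr = sqrt(cos(alpha0) / cos(alpha))
cos(58.97) = 0.515487
cos(20.23) = 0.938312
Kr = sqrt(0.515487 / 0.938312)
Kr = sqrt(0.549377)
Kr = 0.7412

0.7412


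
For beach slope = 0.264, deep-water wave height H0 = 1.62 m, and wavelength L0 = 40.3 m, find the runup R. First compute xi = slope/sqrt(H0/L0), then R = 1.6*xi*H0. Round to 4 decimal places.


xi = slope / sqrt(H0/L0)
H0/L0 = 1.62/40.3 = 0.040199
sqrt(0.040199) = 0.200496
xi = 0.264 / 0.200496 = 1.316737
R = 1.6 * xi * H0 = 1.6 * 1.316737 * 1.62
R = 3.4130 m

3.4130


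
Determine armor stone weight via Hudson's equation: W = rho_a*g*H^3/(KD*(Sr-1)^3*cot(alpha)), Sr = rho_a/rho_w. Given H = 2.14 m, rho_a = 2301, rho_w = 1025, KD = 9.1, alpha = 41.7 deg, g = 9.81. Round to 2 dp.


Sr = rho_a / rho_w = 2301 / 1025 = 2.244878
(Sr - 1) = 1.244878
(Sr - 1)^3 = 1.929214
cot(41.7) = 1 / tan(41.7) = 1 / 0.890967 = 1.122375
Numerator = 2301 * 9.81 * 2.14^3 = 221221.3030
Denominator = 9.1 * 1.929214 * 1.122375 = 19.704252
W = 221221.3030 / 19.704252
W = 11227.08 N

11227.08


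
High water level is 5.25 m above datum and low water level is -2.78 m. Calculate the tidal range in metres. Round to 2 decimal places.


Tidal range = High water - Low water
Tidal range = 5.25 - (-2.78)
Tidal range = 8.03 m

8.03


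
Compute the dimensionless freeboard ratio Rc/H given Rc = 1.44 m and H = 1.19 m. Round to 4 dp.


Relative freeboard = Rc / H
= 1.44 / 1.19
= 1.2101

1.2101


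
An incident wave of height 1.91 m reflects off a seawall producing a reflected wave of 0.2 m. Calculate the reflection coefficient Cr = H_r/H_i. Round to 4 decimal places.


Cr = H_r / H_i
Cr = 0.2 / 1.91
Cr = 0.1047

0.1047


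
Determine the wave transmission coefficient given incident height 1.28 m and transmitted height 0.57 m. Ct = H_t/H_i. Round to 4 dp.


Ct = H_t / H_i
Ct = 0.57 / 1.28
Ct = 0.4453

0.4453


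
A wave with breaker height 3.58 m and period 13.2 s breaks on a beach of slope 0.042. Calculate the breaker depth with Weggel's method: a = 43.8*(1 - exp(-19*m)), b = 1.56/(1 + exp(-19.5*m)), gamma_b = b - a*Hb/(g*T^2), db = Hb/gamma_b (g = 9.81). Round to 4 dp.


a = 43.8 * (1 - exp(-19 * m))
exp(-19 * 0.042) = exp(-0.7980) = 0.450229
a = 43.8 * (1 - 0.450229) = 24.079991
b = 1.56 / (1 + exp(-19.5 * m))
exp(-19.5 * 0.042) = exp(-0.8190) = 0.440872
b = 1.56 / (1 + 0.440872) = 1.082677
Hb / (g * T^2) = 3.58 / (9.81 * 13.2^2) = 3.58 / 1709.2944 = 0.00209443
gamma_b = b - a * Hb/(g*T^2) = 1.082677 - 24.079991 * 0.00209443 = 1.032244
db = Hb / gamma_b = 3.58 / 1.032244
db = 3.4682 m

3.4682


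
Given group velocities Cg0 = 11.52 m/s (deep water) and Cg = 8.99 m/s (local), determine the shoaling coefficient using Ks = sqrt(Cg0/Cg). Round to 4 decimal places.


Ks = sqrt(Cg0 / Cg)
Ks = sqrt(11.52 / 8.99)
Ks = sqrt(1.2814)
Ks = 1.1320

1.1320


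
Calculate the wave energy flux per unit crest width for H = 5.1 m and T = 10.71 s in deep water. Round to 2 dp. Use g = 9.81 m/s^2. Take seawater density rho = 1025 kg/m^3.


P = rho * g^2 * H^2 * T / (32 * pi)
P = 1025 * 9.81^2 * 5.1^2 * 10.71 / (32 * pi)
P = 1025 * 96.2361 * 26.0100 * 10.71 / 100.53096
P = 273332.86 W/m

273332.86


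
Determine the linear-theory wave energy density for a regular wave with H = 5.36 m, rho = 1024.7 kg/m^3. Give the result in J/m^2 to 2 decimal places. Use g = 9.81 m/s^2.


E = (1/8) * rho * g * H^2
E = (1/8) * 1024.7 * 9.81 * 5.36^2
E = 0.125 * 1024.7 * 9.81 * 28.7296
E = 36099.84 J/m^2

36099.84


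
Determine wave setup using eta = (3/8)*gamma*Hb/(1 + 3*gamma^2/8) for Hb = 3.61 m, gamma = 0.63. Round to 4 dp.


eta = (3/8) * gamma * Hb / (1 + 3*gamma^2/8)
Numerator = (3/8) * 0.63 * 3.61 = 0.852863
Denominator = 1 + 3*0.63^2/8 = 1 + 0.148838 = 1.148838
eta = 0.852863 / 1.148838
eta = 0.7424 m

0.7424


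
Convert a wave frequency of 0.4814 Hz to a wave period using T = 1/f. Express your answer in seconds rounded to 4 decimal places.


T = 1 / f
T = 1 / 0.4814
T = 2.0773 s

2.0773


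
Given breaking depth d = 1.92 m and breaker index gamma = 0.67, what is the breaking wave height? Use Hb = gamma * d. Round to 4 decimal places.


Hb = gamma * d
Hb = 0.67 * 1.92
Hb = 1.2864 m

1.2864


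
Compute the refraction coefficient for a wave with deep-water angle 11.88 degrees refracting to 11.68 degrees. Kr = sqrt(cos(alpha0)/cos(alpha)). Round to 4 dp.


Kr = sqrt(cos(alpha0) / cos(alpha))
cos(11.88) = 0.978581
cos(11.68) = 0.979294
Kr = sqrt(0.978581 / 0.979294)
Kr = sqrt(0.999272)
Kr = 0.9996

0.9996


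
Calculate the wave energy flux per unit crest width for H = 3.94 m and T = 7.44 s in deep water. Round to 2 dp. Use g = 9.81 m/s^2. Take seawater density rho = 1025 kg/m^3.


P = rho * g^2 * H^2 * T / (32 * pi)
P = 1025 * 9.81^2 * 3.94^2 * 7.44 / (32 * pi)
P = 1025 * 96.2361 * 15.5236 * 7.44 / 100.53096
P = 113325.44 W/m

113325.44


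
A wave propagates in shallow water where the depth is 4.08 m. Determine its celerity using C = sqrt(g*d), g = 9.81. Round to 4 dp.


Using the shallow-water approximation:
C = sqrt(g * d) = sqrt(9.81 * 4.08)
C = sqrt(40.0248)
C = 6.3265 m/s

6.3265


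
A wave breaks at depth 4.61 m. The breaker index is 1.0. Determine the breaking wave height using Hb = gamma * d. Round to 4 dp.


Hb = gamma * d
Hb = 1.0 * 4.61
Hb = 4.6100 m

4.6100


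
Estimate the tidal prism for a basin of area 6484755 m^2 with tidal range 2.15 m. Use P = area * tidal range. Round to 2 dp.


Tidal prism = Area * Tidal range
P = 6484755 * 2.15
P = 13942223.25 m^3

13942223.25


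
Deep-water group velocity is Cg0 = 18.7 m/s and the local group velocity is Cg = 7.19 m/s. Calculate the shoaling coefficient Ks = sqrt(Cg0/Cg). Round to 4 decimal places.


Ks = sqrt(Cg0 / Cg)
Ks = sqrt(18.7 / 7.19)
Ks = sqrt(2.6008)
Ks = 1.6127

1.6127


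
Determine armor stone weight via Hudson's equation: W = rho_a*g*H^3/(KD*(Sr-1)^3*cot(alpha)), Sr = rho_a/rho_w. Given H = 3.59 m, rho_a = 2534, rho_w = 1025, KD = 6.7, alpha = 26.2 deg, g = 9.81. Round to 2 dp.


Sr = rho_a / rho_w = 2534 / 1025 = 2.472195
(Sr - 1) = 1.472195
(Sr - 1)^3 = 3.190775
cot(26.2) = 1 / tan(26.2) = 1 / 0.492061 = 2.032268
Numerator = 2534 * 9.81 * 3.59^3 = 1150161.8643
Denominator = 6.7 * 3.190775 * 2.032268 = 43.446218
W = 1150161.8643 / 43.446218
W = 26473.23 N

26473.23


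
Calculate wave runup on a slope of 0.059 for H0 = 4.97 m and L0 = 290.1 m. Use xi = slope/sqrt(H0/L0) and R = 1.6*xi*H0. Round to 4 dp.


xi = slope / sqrt(H0/L0)
H0/L0 = 4.97/290.1 = 0.017132
sqrt(0.017132) = 0.130889
xi = 0.059 / 0.130889 = 0.450762
R = 1.6 * xi * H0 = 1.6 * 0.450762 * 4.97
R = 3.5845 m

3.5845


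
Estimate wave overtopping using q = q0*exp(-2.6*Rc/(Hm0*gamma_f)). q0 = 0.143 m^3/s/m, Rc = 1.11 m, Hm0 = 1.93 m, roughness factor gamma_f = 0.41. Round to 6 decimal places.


q = q0 * exp(-2.6 * Rc / (Hm0 * gamma_f))
Exponent = -2.6 * 1.11 / (1.93 * 0.41)
= -2.6 * 1.11 / 0.7913
= -3.647163
exp(-3.647163) = 0.026065
q = 0.143 * 0.026065
q = 0.003727 m^3/s/m

0.003727


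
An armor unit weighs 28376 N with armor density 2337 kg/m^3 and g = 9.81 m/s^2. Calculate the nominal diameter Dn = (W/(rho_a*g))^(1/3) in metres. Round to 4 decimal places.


V = W / (rho_a * g)
V = 28376 / (2337 * 9.81)
V = 28376 / 22925.97
V = 1.237723 m^3
Dn = V^(1/3) = 1.237723^(1/3)
Dn = 1.0737 m

1.0737


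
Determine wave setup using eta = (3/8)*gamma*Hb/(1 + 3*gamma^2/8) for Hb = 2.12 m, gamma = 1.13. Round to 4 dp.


eta = (3/8) * gamma * Hb / (1 + 3*gamma^2/8)
Numerator = (3/8) * 1.13 * 2.12 = 0.898350
Denominator = 1 + 3*1.13^2/8 = 1 + 0.478838 = 1.478838
eta = 0.898350 / 1.478838
eta = 0.6075 m

0.6075


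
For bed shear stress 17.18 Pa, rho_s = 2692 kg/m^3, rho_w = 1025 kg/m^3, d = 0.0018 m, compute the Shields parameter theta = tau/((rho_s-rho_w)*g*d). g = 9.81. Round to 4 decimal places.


theta = tau / ((rho_s - rho_w) * g * d)
rho_s - rho_w = 2692 - 1025 = 1667
Denominator = 1667 * 9.81 * 0.0018 = 29.435886
theta = 17.18 / 29.435886
theta = 0.5836

0.5836


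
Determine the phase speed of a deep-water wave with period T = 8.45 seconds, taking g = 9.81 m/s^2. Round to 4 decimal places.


We use the deep-water celerity formula:
C = g * T / (2 * pi)
C = 9.81 * 8.45 / (2 * 3.14159...)
C = 82.894500 / 6.283185
C = 13.1931 m/s

13.1931


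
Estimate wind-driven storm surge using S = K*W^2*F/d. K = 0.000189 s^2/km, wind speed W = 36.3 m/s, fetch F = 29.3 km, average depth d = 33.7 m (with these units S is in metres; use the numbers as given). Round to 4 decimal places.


S = K * W^2 * F / d
W^2 = 36.3^2 = 1317.69
S = 0.000189 * 1317.69 * 29.3 / 33.7
Numerator = 0.000189 * 1317.69 * 29.3 = 7.296972
S = 7.296972 / 33.7 = 0.2165 m

0.2165


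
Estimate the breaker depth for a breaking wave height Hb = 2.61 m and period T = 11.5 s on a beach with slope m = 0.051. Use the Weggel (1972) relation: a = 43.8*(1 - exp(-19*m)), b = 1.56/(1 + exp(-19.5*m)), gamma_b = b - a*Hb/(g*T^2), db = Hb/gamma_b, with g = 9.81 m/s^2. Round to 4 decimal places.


a = 43.8 * (1 - exp(-19 * m))
exp(-19 * 0.051) = exp(-0.9690) = 0.379462
a = 43.8 * (1 - 0.379462) = 27.179551
b = 1.56 / (1 + exp(-19.5 * m))
exp(-19.5 * 0.051) = exp(-0.9945) = 0.369908
b = 1.56 / (1 + 0.369908) = 1.138762
Hb / (g * T^2) = 2.61 / (9.81 * 11.5^2) = 2.61 / 1297.3725 = 0.00201176
gamma_b = b - a * Hb/(g*T^2) = 1.138762 - 27.179551 * 0.00201176 = 1.084084
db = Hb / gamma_b = 2.61 / 1.084084
db = 2.4076 m

2.4076


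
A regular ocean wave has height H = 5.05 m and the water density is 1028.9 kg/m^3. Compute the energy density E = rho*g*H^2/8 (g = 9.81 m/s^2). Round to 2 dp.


E = (1/8) * rho * g * H^2
E = (1/8) * 1028.9 * 9.81 * 5.05^2
E = 0.125 * 1028.9 * 9.81 * 25.5025
E = 32176.21 J/m^2

32176.21


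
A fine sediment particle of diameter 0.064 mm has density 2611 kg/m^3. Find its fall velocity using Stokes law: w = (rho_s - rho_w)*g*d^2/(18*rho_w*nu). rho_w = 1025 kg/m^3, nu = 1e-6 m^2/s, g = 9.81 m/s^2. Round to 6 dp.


w = (rho_s - rho_w) * g * d^2 / (18 * rho_w * nu)
d = 0.064 mm = 0.000064 m
rho_s - rho_w = 2611 - 1025 = 1586
Numerator = 1586 * 9.81 * (0.000064)^2 = 0.000063728271
Denominator = 18 * 1025 * 1e-6 = 0.018450
w = 0.003454 m/s

0.003454


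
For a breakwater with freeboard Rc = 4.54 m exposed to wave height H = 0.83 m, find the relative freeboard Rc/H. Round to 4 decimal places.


Relative freeboard = Rc / H
= 4.54 / 0.83
= 5.4699

5.4699


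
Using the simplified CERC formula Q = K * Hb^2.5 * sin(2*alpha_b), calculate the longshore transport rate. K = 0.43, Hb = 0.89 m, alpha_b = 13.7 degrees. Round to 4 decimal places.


Q = K * Hb^2.5 * sin(2 * alpha_b)
Hb^2.5 = 0.89^2.5 = 0.747266
sin(2 * 13.7) = sin(27.4) = 0.460200
Q = 0.43 * 0.747266 * 0.460200
Q = 0.1479 m^3/s

0.1479


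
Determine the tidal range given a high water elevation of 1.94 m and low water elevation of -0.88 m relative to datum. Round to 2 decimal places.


Tidal range = High water - Low water
Tidal range = 1.94 - (-0.88)
Tidal range = 2.82 m

2.82


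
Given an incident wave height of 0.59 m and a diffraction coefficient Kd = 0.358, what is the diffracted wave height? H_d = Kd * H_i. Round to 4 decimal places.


H_d = Kd * H_i
H_d = 0.358 * 0.59
H_d = 0.2112 m

0.2112


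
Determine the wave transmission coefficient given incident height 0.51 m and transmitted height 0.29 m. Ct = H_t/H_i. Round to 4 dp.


Ct = H_t / H_i
Ct = 0.29 / 0.51
Ct = 0.5686

0.5686


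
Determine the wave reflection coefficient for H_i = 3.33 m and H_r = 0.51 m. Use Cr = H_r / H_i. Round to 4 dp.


Cr = H_r / H_i
Cr = 0.51 / 3.33
Cr = 0.1532

0.1532


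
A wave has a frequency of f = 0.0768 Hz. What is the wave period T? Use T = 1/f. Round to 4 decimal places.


T = 1 / f
T = 1 / 0.0768
T = 13.0208 s

13.0208


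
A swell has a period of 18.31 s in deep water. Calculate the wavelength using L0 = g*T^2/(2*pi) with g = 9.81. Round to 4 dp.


L0 = g * T^2 / (2 * pi)
L0 = 9.81 * 18.31^2 / (2 * pi)
L0 = 9.81 * 335.2561 / 6.28319
L0 = 3288.8623 / 6.28319
L0 = 523.4387 m

523.4387


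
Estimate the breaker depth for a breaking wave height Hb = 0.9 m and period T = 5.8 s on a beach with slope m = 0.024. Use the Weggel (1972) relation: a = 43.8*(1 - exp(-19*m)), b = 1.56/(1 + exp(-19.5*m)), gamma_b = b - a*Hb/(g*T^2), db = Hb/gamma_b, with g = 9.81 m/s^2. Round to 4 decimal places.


a = 43.8 * (1 - exp(-19 * m))
exp(-19 * 0.024) = exp(-0.4560) = 0.633814
a = 43.8 * (1 - 0.633814) = 16.038954
b = 1.56 / (1 + exp(-19.5 * m))
exp(-19.5 * 0.024) = exp(-0.4680) = 0.626254
b = 1.56 / (1 + 0.626254) = 0.959260
Hb / (g * T^2) = 0.9 / (9.81 * 5.8^2) = 0.9 / 330.0084 = 0.00272720
gamma_b = b - a * Hb/(g*T^2) = 0.959260 - 16.038954 * 0.00272720 = 0.915519
db = Hb / gamma_b = 0.9 / 0.915519
db = 0.9830 m

0.9830


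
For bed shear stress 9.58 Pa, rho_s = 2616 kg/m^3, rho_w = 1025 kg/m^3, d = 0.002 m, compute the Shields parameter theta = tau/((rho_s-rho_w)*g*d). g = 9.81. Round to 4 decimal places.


theta = tau / ((rho_s - rho_w) * g * d)
rho_s - rho_w = 2616 - 1025 = 1591
Denominator = 1591 * 9.81 * 0.002 = 31.215420
theta = 9.58 / 31.215420
theta = 0.3069

0.3069


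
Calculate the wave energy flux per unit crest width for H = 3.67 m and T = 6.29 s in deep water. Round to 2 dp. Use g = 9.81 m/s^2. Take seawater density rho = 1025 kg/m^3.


P = rho * g^2 * H^2 * T / (32 * pi)
P = 1025 * 9.81^2 * 3.67^2 * 6.29 / (32 * pi)
P = 1025 * 96.2361 * 13.4689 * 6.29 / 100.53096
P = 83127.52 W/m

83127.52


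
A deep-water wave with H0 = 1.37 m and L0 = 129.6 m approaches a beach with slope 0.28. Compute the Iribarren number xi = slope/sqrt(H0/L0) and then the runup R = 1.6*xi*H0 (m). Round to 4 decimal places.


xi = slope / sqrt(H0/L0)
H0/L0 = 1.37/129.6 = 0.010571
sqrt(0.010571) = 0.102815
xi = 0.28 / 0.102815 = 2.723330
R = 1.6 * xi * H0 = 1.6 * 2.723330 * 1.37
R = 5.9695 m

5.9695


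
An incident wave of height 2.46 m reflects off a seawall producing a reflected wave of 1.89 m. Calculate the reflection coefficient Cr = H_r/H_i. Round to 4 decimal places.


Cr = H_r / H_i
Cr = 1.89 / 2.46
Cr = 0.7683

0.7683


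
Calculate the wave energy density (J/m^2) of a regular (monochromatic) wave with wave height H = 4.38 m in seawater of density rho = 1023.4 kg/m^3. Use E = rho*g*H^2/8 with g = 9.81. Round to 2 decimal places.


E = (1/8) * rho * g * H^2
E = (1/8) * 1023.4 * 9.81 * 4.38^2
E = 0.125 * 1023.4 * 9.81 * 19.1844
E = 24075.35 J/m^2

24075.35


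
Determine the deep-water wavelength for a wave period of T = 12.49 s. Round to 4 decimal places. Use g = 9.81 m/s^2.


L0 = g * T^2 / (2 * pi)
L0 = 9.81 * 12.49^2 / (2 * pi)
L0 = 9.81 * 156.0001 / 6.28319
L0 = 1530.3610 / 6.28319
L0 = 243.5645 m

243.5645


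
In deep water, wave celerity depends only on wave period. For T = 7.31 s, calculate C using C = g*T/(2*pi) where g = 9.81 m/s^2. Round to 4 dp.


We use the deep-water celerity formula:
C = g * T / (2 * pi)
C = 9.81 * 7.31 / (2 * 3.14159...)
C = 71.711100 / 6.283185
C = 11.4132 m/s

11.4132


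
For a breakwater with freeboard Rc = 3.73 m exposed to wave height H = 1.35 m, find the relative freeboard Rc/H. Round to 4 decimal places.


Relative freeboard = Rc / H
= 3.73 / 1.35
= 2.7630

2.7630


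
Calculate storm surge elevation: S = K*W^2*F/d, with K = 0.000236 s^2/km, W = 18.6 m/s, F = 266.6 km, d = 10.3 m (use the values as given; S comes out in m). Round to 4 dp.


S = K * W^2 * F / d
W^2 = 18.6^2 = 345.96
S = 0.000236 * 345.96 * 266.6 / 10.3
Numerator = 0.000236 * 345.96 * 266.6 = 21.766973
S = 21.766973 / 10.3 = 2.1133 m

2.1133


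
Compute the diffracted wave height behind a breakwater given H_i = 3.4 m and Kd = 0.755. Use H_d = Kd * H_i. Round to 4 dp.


H_d = Kd * H_i
H_d = 0.755 * 3.4
H_d = 2.5670 m

2.5670


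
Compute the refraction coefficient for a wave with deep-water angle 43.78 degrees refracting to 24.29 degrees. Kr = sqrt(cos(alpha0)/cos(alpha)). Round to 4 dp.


Kr = sqrt(cos(alpha0) / cos(alpha))
cos(43.78) = 0.722002
cos(24.29) = 0.911475
Kr = sqrt(0.722002 / 0.911475)
Kr = sqrt(0.792125)
Kr = 0.8900

0.8900


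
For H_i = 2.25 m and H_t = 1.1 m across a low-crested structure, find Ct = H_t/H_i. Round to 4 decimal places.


Ct = H_t / H_i
Ct = 1.1 / 2.25
Ct = 0.4889

0.4889


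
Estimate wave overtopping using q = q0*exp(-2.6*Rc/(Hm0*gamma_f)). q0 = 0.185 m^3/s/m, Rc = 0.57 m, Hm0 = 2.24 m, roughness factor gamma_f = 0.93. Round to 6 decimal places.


q = q0 * exp(-2.6 * Rc / (Hm0 * gamma_f))
Exponent = -2.6 * 0.57 / (2.24 * 0.93)
= -2.6 * 0.57 / 2.0832
= -0.711406
exp(-0.711406) = 0.490954
q = 0.185 * 0.490954
q = 0.090826 m^3/s/m

0.090826


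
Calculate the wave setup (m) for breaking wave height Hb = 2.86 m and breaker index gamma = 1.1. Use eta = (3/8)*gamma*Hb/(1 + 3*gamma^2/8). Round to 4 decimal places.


eta = (3/8) * gamma * Hb / (1 + 3*gamma^2/8)
Numerator = (3/8) * 1.1 * 2.86 = 1.179750
Denominator = 1 + 3*1.1^2/8 = 1 + 0.453750 = 1.453750
eta = 1.179750 / 1.453750
eta = 0.8115 m

0.8115


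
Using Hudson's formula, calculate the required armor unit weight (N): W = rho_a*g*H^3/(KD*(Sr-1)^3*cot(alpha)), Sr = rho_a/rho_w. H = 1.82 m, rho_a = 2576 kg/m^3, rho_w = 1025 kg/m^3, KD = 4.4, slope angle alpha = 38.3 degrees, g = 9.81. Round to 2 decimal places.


Sr = rho_a / rho_w = 2576 / 1025 = 2.513171
(Sr - 1) = 1.513171
(Sr - 1)^3 = 3.464685
cot(38.3) = 1 / tan(38.3) = 1 / 0.789752 = 1.266220
Numerator = 2576 * 9.81 * 1.82^3 = 152345.2894
Denominator = 4.4 * 3.464685 * 1.266220 = 19.303031
W = 152345.2894 / 19.303031
W = 7892.30 N

7892.30


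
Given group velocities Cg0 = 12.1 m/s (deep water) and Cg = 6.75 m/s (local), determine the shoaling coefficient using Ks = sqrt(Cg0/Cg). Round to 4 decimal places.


Ks = sqrt(Cg0 / Cg)
Ks = sqrt(12.1 / 6.75)
Ks = sqrt(1.7926)
Ks = 1.3389

1.3389


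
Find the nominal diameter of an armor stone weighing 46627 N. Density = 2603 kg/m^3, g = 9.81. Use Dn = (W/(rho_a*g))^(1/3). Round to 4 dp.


V = W / (rho_a * g)
V = 46627 / (2603 * 9.81)
V = 46627 / 25535.43
V = 1.825973 m^3
Dn = V^(1/3) = 1.825973^(1/3)
Dn = 1.2223 m

1.2223


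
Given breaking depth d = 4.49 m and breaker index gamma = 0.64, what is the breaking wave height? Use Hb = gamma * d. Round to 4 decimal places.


Hb = gamma * d
Hb = 0.64 * 4.49
Hb = 2.8736 m

2.8736


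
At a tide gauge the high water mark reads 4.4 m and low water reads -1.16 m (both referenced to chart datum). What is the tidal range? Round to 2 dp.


Tidal range = High water - Low water
Tidal range = 4.4 - (-1.16)
Tidal range = 5.56 m

5.56


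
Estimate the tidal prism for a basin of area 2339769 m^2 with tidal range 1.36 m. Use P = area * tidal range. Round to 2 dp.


Tidal prism = Area * Tidal range
P = 2339769 * 1.36
P = 3182085.84 m^3

3182085.84


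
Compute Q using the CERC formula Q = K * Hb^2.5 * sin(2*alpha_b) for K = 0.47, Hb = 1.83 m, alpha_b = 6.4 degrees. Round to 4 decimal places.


Q = K * Hb^2.5 * sin(2 * alpha_b)
Hb^2.5 = 1.83^2.5 = 4.530308
sin(2 * 6.4) = sin(12.8) = 0.221548
Q = 0.47 * 4.530308 * 0.221548
Q = 0.4717 m^3/s

0.4717


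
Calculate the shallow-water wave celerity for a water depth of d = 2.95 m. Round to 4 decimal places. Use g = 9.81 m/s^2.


Using the shallow-water approximation:
C = sqrt(g * d) = sqrt(9.81 * 2.95)
C = sqrt(28.9395)
C = 5.3795 m/s

5.3795


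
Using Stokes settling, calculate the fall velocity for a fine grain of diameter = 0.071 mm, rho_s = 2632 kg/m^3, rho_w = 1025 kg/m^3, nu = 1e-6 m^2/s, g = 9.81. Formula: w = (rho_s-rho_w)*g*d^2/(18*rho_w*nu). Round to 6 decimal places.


w = (rho_s - rho_w) * g * d^2 / (18 * rho_w * nu)
d = 0.071 mm = 0.000071 m
rho_s - rho_w = 2632 - 1025 = 1607
Numerator = 1607 * 9.81 * (0.000071)^2 = 0.000079469701
Denominator = 18 * 1025 * 1e-6 = 0.018450
w = 0.004307 m/s

0.004307


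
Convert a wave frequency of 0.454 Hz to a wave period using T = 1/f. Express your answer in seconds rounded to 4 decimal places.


T = 1 / f
T = 1 / 0.454
T = 2.2026 s

2.2026


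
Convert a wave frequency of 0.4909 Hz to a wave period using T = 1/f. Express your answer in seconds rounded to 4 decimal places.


T = 1 / f
T = 1 / 0.4909
T = 2.0371 s

2.0371


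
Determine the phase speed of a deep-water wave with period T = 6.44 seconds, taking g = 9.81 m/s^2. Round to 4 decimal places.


We use the deep-water celerity formula:
C = g * T / (2 * pi)
C = 9.81 * 6.44 / (2 * 3.14159...)
C = 63.176400 / 6.283185
C = 10.0548 m/s

10.0548


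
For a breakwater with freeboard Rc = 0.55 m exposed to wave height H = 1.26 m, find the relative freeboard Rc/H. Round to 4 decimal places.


Relative freeboard = Rc / H
= 0.55 / 1.26
= 0.4365

0.4365


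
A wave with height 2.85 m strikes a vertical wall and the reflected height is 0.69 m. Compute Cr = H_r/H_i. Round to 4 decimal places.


Cr = H_r / H_i
Cr = 0.69 / 2.85
Cr = 0.2421

0.2421


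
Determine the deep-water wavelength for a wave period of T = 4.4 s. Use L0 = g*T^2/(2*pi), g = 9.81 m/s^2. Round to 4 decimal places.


L0 = g * T^2 / (2 * pi)
L0 = 9.81 * 4.4^2 / (2 * pi)
L0 = 9.81 * 19.3600 / 6.28319
L0 = 189.9216 / 6.28319
L0 = 30.2270 m

30.2270


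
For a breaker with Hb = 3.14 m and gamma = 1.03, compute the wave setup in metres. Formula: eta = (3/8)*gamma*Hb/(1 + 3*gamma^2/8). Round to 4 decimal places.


eta = (3/8) * gamma * Hb / (1 + 3*gamma^2/8)
Numerator = (3/8) * 1.03 * 3.14 = 1.212825
Denominator = 1 + 3*1.03^2/8 = 1 + 0.397838 = 1.397838
eta = 1.212825 / 1.397838
eta = 0.8676 m

0.8676


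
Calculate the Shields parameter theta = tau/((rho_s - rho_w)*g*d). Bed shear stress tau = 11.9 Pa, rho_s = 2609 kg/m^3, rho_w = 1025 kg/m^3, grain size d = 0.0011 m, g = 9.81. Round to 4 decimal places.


theta = tau / ((rho_s - rho_w) * g * d)
rho_s - rho_w = 2609 - 1025 = 1584
Denominator = 1584 * 9.81 * 0.0011 = 17.092944
theta = 11.9 / 17.092944
theta = 0.6962

0.6962


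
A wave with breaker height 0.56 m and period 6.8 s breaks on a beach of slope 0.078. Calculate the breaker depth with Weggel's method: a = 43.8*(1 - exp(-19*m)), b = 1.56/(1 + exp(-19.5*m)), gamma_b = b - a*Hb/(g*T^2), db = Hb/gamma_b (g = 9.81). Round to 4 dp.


a = 43.8 * (1 - exp(-19 * m))
exp(-19 * 0.078) = exp(-1.4820) = 0.227183
a = 43.8 * (1 - 0.227183) = 33.849390
b = 1.56 / (1 + exp(-19.5 * m))
exp(-19.5 * 0.078) = exp(-1.5210) = 0.218493
b = 1.56 / (1 + 0.218493) = 1.280270
Hb / (g * T^2) = 0.56 / (9.81 * 6.8^2) = 0.56 / 453.6144 = 0.00123453
gamma_b = b - a * Hb/(g*T^2) = 1.280270 - 33.849390 * 0.00123453 = 1.238482
db = Hb / gamma_b = 0.56 / 1.238482
db = 0.4522 m

0.4522


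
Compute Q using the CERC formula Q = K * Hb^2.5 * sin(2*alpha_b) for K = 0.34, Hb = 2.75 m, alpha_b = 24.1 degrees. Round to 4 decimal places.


Q = K * Hb^2.5 * sin(2 * alpha_b)
Hb^2.5 = 2.75^2.5 = 12.540987
sin(2 * 24.1) = sin(48.2) = 0.745476
Q = 0.34 * 12.540987 * 0.745476
Q = 3.1787 m^3/s

3.1787


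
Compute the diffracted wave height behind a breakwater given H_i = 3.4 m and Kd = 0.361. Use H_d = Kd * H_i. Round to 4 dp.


H_d = Kd * H_i
H_d = 0.361 * 3.4
H_d = 1.2274 m

1.2274


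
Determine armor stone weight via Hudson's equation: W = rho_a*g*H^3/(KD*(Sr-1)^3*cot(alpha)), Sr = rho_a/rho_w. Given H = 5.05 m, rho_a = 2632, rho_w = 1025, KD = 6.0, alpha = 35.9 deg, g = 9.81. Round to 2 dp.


Sr = rho_a / rho_w = 2632 / 1025 = 2.567805
(Sr - 1) = 1.567805
(Sr - 1)^3 = 3.853683
cot(35.9) = 1 / tan(35.9) = 1 / 0.723879 = 1.381446
Numerator = 2632 * 9.81 * 5.05^3 = 3325286.1745
Denominator = 6.0 * 3.853683 * 1.381446 = 31.941929
W = 3325286.1745 / 31.941929
W = 104104.11 N

104104.11


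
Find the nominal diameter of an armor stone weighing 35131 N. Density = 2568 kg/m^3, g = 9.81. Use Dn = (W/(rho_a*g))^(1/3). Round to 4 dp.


V = W / (rho_a * g)
V = 35131 / (2568 * 9.81)
V = 35131 / 25192.08
V = 1.394526 m^3
Dn = V^(1/3) = 1.394526^(1/3)
Dn = 1.1172 m

1.1172


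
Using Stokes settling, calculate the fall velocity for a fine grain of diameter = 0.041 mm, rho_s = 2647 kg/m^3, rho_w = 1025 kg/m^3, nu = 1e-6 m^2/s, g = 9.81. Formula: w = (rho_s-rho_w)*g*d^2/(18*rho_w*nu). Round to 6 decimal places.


w = (rho_s - rho_w) * g * d^2 / (18 * rho_w * nu)
d = 0.041 mm = 0.000041 m
rho_s - rho_w = 2647 - 1025 = 1622
Numerator = 1622 * 9.81 * (0.000041)^2 = 0.000026747769
Denominator = 18 * 1025 * 1e-6 = 0.018450
w = 0.001450 m/s

0.001450


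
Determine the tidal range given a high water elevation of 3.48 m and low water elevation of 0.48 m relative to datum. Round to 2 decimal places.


Tidal range = High water - Low water
Tidal range = 3.48 - (0.48)
Tidal range = 3.00 m

3.00


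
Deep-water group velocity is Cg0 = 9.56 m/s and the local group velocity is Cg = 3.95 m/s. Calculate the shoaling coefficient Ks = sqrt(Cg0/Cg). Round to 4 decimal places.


Ks = sqrt(Cg0 / Cg)
Ks = sqrt(9.56 / 3.95)
Ks = sqrt(2.4203)
Ks = 1.5557

1.5557


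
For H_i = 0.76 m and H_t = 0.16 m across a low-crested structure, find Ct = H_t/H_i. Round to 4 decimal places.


Ct = H_t / H_i
Ct = 0.16 / 0.76
Ct = 0.2105

0.2105


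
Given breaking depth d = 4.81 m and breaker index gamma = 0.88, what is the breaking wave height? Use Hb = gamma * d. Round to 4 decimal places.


Hb = gamma * d
Hb = 0.88 * 4.81
Hb = 4.2328 m

4.2328


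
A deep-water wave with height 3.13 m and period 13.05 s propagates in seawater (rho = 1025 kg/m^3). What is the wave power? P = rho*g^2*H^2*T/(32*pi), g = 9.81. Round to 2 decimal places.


P = rho * g^2 * H^2 * T / (32 * pi)
P = 1025 * 9.81^2 * 3.13^2 * 13.05 / (32 * pi)
P = 1025 * 96.2361 * 9.7969 * 13.05 / 100.53096
P = 125447.27 W/m

125447.27


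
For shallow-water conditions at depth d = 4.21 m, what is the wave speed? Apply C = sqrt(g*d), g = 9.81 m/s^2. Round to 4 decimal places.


Using the shallow-water approximation:
C = sqrt(g * d) = sqrt(9.81 * 4.21)
C = sqrt(41.3001)
C = 6.4265 m/s

6.4265


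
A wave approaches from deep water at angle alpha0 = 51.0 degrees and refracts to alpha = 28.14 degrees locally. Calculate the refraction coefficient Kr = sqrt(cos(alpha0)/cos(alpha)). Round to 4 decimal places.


Kr = sqrt(cos(alpha0) / cos(alpha))
cos(51.0) = 0.629320
cos(28.14) = 0.881798
Kr = sqrt(0.629320 / 0.881798)
Kr = sqrt(0.713679)
Kr = 0.8448

0.8448


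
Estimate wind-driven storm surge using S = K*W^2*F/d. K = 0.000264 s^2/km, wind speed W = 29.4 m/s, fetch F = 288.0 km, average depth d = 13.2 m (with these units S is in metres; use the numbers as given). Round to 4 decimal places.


S = K * W^2 * F / d
W^2 = 29.4^2 = 864.36
S = 0.000264 * 864.36 * 288.0 / 13.2
Numerator = 0.000264 * 864.36 * 288.0 = 65.719020
S = 65.719020 / 13.2 = 4.9787 m

4.9787
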